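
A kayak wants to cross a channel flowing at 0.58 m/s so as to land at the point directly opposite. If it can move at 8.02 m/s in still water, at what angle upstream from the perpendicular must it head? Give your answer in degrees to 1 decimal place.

To cancel the current, the upstream component of the kayak's velocity must equal the flow: 8.02 sin θ = 0.58.
sin θ = 0.58 / 8.02 = 0.0723.
θ = arcsin(0.0723) = 4.147°.

4.1°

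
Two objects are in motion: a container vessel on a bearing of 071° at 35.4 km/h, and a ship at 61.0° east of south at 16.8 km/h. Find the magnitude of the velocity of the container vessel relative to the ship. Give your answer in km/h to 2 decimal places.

27.19 km/h

Taking east as x and north as y: container vessel velocity = (33.471, 11.525) km/h; ship velocity = (14.694, -8.145) km/h.
Velocity of container vessel relative to ship = (33.471, 11.525) − (14.694, -8.145) = (18.778, 19.670) km/h.
Magnitude = |(18.778, 19.670)| = 27.194 km/h.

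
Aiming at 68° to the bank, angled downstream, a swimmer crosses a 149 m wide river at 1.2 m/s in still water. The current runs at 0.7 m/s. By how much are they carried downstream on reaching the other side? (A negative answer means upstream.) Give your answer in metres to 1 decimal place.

Perpendicular speed = 1.113 m/s; crossing time = 149 / 1.113 = 133.918 s.
Net downstream speed = 1.150 m/s.
Drift = 1.150 × 133.918 = 153.943 m (downstream).

153.9 m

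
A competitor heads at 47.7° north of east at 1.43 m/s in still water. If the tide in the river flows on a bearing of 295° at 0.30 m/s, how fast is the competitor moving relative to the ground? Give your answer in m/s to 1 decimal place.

Taking east as x and north as y: velocity relative to the water = (0.962, 1.058) m/s; the water relative to ground = (-0.272, 0.127) m/s.
Velocity relative to ground = (0.962, 1.058) + (-0.272, 0.127) = (0.691, 1.184) m/s.
Speed = |(0.691, 1.184)| = 1.371 m/s.

1.4 m/s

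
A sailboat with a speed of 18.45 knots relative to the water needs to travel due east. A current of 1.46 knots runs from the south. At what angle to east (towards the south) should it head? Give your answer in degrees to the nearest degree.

The current pushes perpendicular to the desired track; the heading must have a component into the current equal to 1.46 knots: 18.45 sin θ = 1.46.
sin θ = 0.0791, so θ = 4.539°.

5°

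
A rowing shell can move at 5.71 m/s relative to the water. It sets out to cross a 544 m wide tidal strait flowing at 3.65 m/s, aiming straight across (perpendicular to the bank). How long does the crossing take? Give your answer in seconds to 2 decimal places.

The component of the rowing shell's velocity perpendicular to the bank is 5.71 m/s.
Only the cross-stream component determines the crossing time; the current contributes nothing perpendicular to the bank.
Time = 544 / 5.710 = 95.271 s.

95.27 s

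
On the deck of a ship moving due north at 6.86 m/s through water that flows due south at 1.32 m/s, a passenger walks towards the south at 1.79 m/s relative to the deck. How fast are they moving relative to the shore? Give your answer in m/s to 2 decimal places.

In east/north components (m/s): passenger relative to ship = (0.000, -1.790); ship relative to water = (0.000, 6.860); water relative to ground = (0.000, -1.320).
Sum = (0.000, 3.750) m/s.
Speed = |(0.000, 3.750)| = 3.750 m/s.

3.75 m/s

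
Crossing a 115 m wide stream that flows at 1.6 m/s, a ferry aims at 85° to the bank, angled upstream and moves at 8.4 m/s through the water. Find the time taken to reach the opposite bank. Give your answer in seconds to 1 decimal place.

13.7 s

The component of the ferry's velocity perpendicular to the bank is 8.4 × sin 85° = 8.368 m/s.
Only the cross-stream component determines the crossing time; the current contributes nothing perpendicular to the bank.
Time = 115 / 8.368 = 13.743 s.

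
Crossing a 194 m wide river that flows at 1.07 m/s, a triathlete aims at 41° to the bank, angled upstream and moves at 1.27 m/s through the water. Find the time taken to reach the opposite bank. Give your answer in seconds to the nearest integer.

The component of the triathlete's velocity perpendicular to the bank is 1.27 × sin 41° = 0.833 m/s.
Only the cross-stream component determines the crossing time; the current contributes nothing perpendicular to the bank.
Time = 194 / 0.833 = 232.839 s.

233 s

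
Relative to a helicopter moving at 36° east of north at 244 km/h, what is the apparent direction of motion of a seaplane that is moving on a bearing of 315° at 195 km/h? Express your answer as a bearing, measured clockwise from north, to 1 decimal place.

Taking east as x and north as y: seaplane velocity = (-137.886, 137.886) km/h; helicopter velocity = (143.420, 197.400) km/h.
Velocity of seaplane relative to helicopter = (-137.886, 137.886) − (143.420, 197.400) = (-281.305, -59.514) km/h.
Bearing = atan2(-281.31, -59.51) = 258.05° clockwise from north.

258.1°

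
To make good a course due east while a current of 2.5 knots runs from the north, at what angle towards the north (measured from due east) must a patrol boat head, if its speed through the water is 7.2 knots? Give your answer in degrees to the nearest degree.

The current pushes perpendicular to the desired track; the heading must have a component into the current equal to 2.5 knots: 7.2 sin θ = 2.5.
sin θ = 0.3472, so θ = 20.318°.

20°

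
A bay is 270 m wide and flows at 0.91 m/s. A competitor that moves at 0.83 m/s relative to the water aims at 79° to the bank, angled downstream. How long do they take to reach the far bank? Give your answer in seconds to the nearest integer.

331 s

The component of the competitor's velocity perpendicular to the bank is 0.83 × sin 79° = 0.815 m/s.
Only the cross-stream component determines the crossing time; the current contributes nothing perpendicular to the bank.
Time = 270 / 0.815 = 331.390 s.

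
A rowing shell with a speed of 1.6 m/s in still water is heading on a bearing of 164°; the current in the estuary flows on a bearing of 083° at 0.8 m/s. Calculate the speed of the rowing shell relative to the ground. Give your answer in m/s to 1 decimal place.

Taking east as x and north as y: velocity relative to the water = (0.441, -1.538) m/s; the water relative to ground = (0.794, 0.097) m/s.
Velocity relative to ground = (0.441, -1.538) + (0.794, 0.097) = (1.235, -1.441) m/s.
Speed = |(1.235, -1.441)| = 1.897 m/s.

1.9 m/s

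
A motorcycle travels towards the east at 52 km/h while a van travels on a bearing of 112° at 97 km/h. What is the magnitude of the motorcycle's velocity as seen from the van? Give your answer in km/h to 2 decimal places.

52.53 km/h

Taking east as x and north as y: motorcycle velocity = (52.000, 0.000) km/h; van velocity = (89.937, -36.337) km/h.
Velocity of motorcycle relative to van = (52.000, 0.000) − (89.937, -36.337) = (-37.937, 36.337) km/h.
Magnitude = |(-37.937, 36.337)| = 52.532 km/h.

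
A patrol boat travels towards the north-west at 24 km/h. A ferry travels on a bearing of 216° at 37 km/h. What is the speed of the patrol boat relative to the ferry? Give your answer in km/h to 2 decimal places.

47.15 km/h

Taking east as x and north as y: patrol boat velocity = (-16.971, 16.971) km/h; ferry velocity = (-21.748, -29.934) km/h.
Velocity of patrol boat relative to ferry = (-16.971, 16.971) − (-21.748, -29.934) = (4.777, 46.904) km/h.
Magnitude = |(4.777, 46.904)| = 47.147 km/h.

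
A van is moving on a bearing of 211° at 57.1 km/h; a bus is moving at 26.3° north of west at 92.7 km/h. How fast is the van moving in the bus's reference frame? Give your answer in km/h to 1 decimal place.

104.8 km/h

Taking east as x and north as y: van velocity = (-29.409, -48.944) km/h; bus velocity = (-83.104, 41.073) km/h.
Velocity of van relative to bus = (-29.409, -48.944) − (-83.104, 41.073) = (53.696, -90.017) km/h.
Magnitude = |(53.696, -90.017)| = 104.815 km/h.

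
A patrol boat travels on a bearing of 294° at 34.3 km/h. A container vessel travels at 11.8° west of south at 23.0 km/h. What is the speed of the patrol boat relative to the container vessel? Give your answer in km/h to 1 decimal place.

45.2 km/h

Taking east as x and north as y: patrol boat velocity = (-31.335, 13.951) km/h; container vessel velocity = (-4.703, -22.514) km/h.
Velocity of patrol boat relative to container vessel = (-31.335, 13.951) − (-4.703, -22.514) = (-26.631, 36.465) km/h.
Magnitude = |(-26.631, 36.465)| = 45.154 km/h.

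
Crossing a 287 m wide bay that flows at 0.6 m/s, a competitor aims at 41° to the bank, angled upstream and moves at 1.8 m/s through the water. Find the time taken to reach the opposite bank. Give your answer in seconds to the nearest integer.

The component of the competitor's velocity perpendicular to the bank is 1.8 × sin 41° = 1.181 m/s.
The flow acts along the bank and has no component across it.
Time = 287 / 1.181 = 243.034 s.

243 s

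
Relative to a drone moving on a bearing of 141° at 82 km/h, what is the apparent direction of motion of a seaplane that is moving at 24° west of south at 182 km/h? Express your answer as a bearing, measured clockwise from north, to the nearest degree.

Taking east as x and north as y: seaplane velocity = (-74.026, -166.265) km/h; drone velocity = (51.604, -63.726) km/h.
Velocity of seaplane relative to drone = (-74.026, -166.265) − (51.604, -63.726) = (-125.630, -102.539) km/h.
Bearing = atan2(-125.63, -102.54) = 230.78° clockwise from north.

231°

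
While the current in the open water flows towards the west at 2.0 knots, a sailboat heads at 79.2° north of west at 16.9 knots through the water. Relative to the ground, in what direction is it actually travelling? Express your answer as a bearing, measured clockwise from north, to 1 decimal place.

342.7°

Taking east as x and north as y: velocity relative to the water = (-3.167, 16.601) knots; the water relative to ground = (-2.000, 0.000) knots.
Velocity relative to ground = (-3.167, 16.601) + (-2.000, 0.000) = (-5.167, 16.601) knots.
Bearing = atan2(-5.17, 16.60) = 342.71° clockwise from north.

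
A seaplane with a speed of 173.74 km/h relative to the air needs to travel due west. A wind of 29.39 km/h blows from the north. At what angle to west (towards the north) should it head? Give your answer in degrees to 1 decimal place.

The wind pushes perpendicular to the desired track; the heading must have a component into the wind equal to 29.39 km/h: 173.74 sin θ = 29.39.
sin θ = 0.1692, so θ = 9.739°.

9.7°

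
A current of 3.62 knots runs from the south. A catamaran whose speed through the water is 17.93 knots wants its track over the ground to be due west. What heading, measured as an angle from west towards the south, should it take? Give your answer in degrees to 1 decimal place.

The current pushes perpendicular to the desired track; the heading must have a component into the current equal to 3.62 knots: 17.93 sin θ = 3.62.
sin θ = 0.2019, so θ = 11.648°.

11.6°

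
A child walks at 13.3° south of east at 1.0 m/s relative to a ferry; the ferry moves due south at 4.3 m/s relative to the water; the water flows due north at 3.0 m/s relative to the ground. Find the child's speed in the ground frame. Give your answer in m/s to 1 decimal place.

1.8 m/s

In east/north components (m/s): child relative to ferry = (0.973, -0.230); ferry relative to water = (0.000, -4.300); water relative to ground = (0.000, 3.000).
Sum = (0.973, -1.530) m/s.
Speed = |(0.973, -1.530)| = 1.813 m/s.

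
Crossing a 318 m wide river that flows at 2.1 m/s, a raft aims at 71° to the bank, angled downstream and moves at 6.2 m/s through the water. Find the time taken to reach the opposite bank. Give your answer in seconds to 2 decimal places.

The component of the raft's velocity perpendicular to the bank is 6.2 × sin 71° = 5.862 m/s.
Only the cross-stream component determines the crossing time; the current contributes nothing perpendicular to the bank.
Time = 318 / 5.862 = 54.246 s.

54.25 s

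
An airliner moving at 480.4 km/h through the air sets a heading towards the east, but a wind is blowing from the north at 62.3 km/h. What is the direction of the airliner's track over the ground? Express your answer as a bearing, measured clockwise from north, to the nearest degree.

Taking east as x and north as y: velocity relative to the air = (480.400, 0.000) km/h; the air relative to ground = (0.000, -62.300) km/h.
Velocity relative to ground = (480.400, 0.000) + (0.000, -62.300) = (480.400, -62.300) km/h.
Bearing = atan2(480.40, -62.30) = 97.39° clockwise from north.

097°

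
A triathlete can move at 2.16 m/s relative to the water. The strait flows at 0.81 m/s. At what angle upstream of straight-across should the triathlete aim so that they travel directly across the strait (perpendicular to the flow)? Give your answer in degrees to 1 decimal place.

To cancel the current, the upstream component of the triathlete's velocity must equal the flow: 2.16 sin θ = 0.81.
sin θ = 0.81 / 2.16 = 0.3750.
θ = arcsin(0.3750) = 22.024°.

22.0°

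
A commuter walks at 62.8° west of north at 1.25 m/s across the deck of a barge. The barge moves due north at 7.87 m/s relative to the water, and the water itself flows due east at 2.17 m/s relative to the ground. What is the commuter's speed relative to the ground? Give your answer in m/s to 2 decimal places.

8.51 m/s

In east/north components (m/s): commuter relative to barge = (-1.112, 0.571); barge relative to water = (0.000, 7.870); water relative to ground = (2.170, 0.000).
Sum = (1.058, 8.441) m/s.
Speed = |(1.058, 8.441)| = 8.507 m/s.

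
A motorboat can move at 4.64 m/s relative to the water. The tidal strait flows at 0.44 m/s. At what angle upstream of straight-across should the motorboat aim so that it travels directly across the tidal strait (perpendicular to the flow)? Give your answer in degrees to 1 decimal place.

To cancel the current, the upstream component of the motorboat's velocity must equal the flow: 4.64 sin θ = 0.44.
sin θ = 0.44 / 4.64 = 0.0948.
θ = arcsin(0.0948) = 5.441°.

5.4°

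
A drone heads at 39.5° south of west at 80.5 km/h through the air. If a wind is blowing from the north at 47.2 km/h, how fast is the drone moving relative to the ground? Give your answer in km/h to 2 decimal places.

116.37 km/h

Taking east as x and north as y: velocity relative to the air = (-62.116, -51.204) km/h; the air relative to ground = (0.000, -47.200) km/h.
Velocity relative to ground = (-62.116, -51.204) + (0.000, -47.200) = (-62.116, -98.404) km/h.
Speed = |(-62.116, -98.404)| = 116.369 km/h.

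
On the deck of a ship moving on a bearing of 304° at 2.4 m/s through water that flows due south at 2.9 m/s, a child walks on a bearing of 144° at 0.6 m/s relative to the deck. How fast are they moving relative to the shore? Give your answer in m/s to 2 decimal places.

In east/north components (m/s): child relative to ship = (0.353, -0.485); ship relative to water = (-1.990, 1.342); water relative to ground = (0.000, -2.900).
Sum = (-1.637, -2.043) m/s.
Speed = |(-1.637, -2.043)| = 2.618 m/s.

2.62 m/s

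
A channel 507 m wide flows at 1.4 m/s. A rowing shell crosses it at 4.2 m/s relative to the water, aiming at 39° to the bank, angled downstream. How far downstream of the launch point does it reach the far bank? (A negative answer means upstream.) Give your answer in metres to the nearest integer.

895 m

Perpendicular speed = 2.643 m/s; crossing time = 507 / 2.643 = 191.817 s.
Net downstream speed = 4.664 m/s.
Drift = 4.664 × 191.817 = 894.637 m (downstream).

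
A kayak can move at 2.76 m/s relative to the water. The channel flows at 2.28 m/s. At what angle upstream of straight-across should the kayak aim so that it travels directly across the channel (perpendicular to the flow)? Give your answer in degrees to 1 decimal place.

55.7°

To cancel the current, the upstream component of the kayak's velocity must equal the flow: 2.76 sin θ = 2.28.
sin θ = 2.28 / 2.76 = 0.8261.
θ = arcsin(0.8261) = 55.699°.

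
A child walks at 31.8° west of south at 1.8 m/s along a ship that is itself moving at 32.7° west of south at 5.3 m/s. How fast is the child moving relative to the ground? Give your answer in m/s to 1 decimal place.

7.1 m/s

Taking east as x and north as y: ship velocity = (-2.863, -4.460) m/s; child velocity relative to ship = (-0.949, -1.530) m/s.
Velocity relative to ground = (-2.863, -4.460) + (-0.949, -1.530) = (-3.812, -5.990) m/s.
Speed = |(-3.812, -5.990)| = 7.100 m/s.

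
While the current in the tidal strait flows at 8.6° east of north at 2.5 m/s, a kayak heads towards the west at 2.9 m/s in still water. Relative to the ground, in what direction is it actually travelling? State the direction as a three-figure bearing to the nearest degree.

Taking east as x and north as y: velocity relative to the water = (-2.900, 0.000) m/s; the water relative to ground = (0.374, 2.472) m/s.
Velocity relative to ground = (-2.900, 0.000) + (0.374, 2.472) = (-2.526, 2.472) m/s.
Bearing = atan2(-2.53, 2.47) = 314.38° clockwise from north.

314°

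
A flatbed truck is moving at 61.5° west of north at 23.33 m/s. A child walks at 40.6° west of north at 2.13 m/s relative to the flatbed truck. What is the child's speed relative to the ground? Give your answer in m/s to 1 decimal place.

Taking east as x and north as y: flatbed truck velocity = (-20.503, 11.132) m/s; child velocity relative to flatbed truck = (-1.386, 1.617) m/s.
Velocity relative to ground = (-20.503, 11.132) + (-1.386, 1.617) = (-21.889, 12.749) m/s.
Speed = |(-21.889, 12.749)| = 25.331 m/s.

25.3 m/s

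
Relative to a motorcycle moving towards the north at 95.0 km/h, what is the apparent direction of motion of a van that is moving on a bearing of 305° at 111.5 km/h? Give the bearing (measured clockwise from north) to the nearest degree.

Taking east as x and north as y: van velocity = (-91.335, 63.954) km/h; motorcycle velocity = (0.000, 95.000) km/h.
Velocity of van relative to motorcycle = (-91.335, 63.954) − (0.000, 95.000) = (-91.335, -31.046) km/h.
Bearing = atan2(-91.34, -31.05) = 251.23° clockwise from north.

251°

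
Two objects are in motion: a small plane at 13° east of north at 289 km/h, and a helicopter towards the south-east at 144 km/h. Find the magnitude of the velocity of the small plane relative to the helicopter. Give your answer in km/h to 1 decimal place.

385.2 km/h

Taking east as x and north as y: small plane velocity = (65.011, 281.593) km/h; helicopter velocity = (101.823, -101.823) km/h.
Velocity of small plane relative to helicopter = (65.011, 281.593) − (101.823, -101.823) = (-36.813, 383.416) km/h.
Magnitude = |(-36.813, 383.416)| = 385.179 km/h.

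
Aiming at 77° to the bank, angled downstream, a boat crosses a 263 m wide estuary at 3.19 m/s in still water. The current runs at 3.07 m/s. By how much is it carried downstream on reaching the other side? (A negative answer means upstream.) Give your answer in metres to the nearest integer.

Perpendicular speed = 3.108 m/s; crossing time = 263 / 3.108 = 84.614 s.
Net downstream speed = 3.788 m/s.
Drift = 3.788 × 84.614 = 320.483 m (downstream).

320 m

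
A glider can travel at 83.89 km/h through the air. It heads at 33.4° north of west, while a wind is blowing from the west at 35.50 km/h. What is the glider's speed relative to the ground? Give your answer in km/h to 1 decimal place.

Taking east as x and north as y: velocity relative to the air = (-70.035, 46.180) km/h; the air relative to ground = (35.500, 0.000) km/h.
Velocity relative to ground = (-70.035, 46.180) + (35.500, 0.000) = (-34.535, 46.180) km/h.
Speed = |(-34.535, 46.180)| = 57.665 km/h.

57.7 km/h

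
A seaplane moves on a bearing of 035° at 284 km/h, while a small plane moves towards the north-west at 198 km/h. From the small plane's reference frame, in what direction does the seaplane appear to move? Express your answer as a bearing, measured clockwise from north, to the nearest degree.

073°

Taking east as x and north as y: seaplane velocity = (162.896, 232.639) km/h; small plane velocity = (-140.007, 140.007) km/h.
Velocity of seaplane relative to small plane = (162.896, 232.639) − (-140.007, 140.007) = (302.903, 92.632) km/h.
Bearing = atan2(302.90, 92.63) = 73.00° clockwise from north.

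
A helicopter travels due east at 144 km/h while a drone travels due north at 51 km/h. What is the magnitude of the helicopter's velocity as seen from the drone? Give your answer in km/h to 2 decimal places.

Taking east as x and north as y: helicopter velocity = (144.000, 0.000) km/h; drone velocity = (0.000, 51.000) km/h.
Velocity of helicopter relative to drone = (144.000, 0.000) − (0.000, 51.000) = (144.000, -51.000) km/h.
Magnitude = |(144.000, -51.000)| = 152.765 km/h.

152.76 km/h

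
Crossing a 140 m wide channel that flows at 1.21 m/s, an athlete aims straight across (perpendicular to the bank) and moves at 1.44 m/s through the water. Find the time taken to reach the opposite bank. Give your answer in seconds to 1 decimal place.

The component of the athlete's velocity perpendicular to the bank is 1.44 m/s.
Only the cross-stream component determines the crossing time; the current contributes nothing perpendicular to the bank.
Time = 140 / 1.440 = 97.222 s.

97.2 s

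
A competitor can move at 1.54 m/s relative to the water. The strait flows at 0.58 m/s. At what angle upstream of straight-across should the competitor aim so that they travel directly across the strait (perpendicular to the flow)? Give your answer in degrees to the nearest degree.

22°

To cancel the current, the upstream component of the competitor's velocity must equal the flow: 1.54 sin θ = 0.58.
sin θ = 0.58 / 1.54 = 0.3766.
θ = arcsin(0.3766) = 22.125°.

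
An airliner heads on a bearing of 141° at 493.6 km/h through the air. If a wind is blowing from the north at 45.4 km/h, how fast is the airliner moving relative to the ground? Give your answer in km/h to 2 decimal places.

Taking east as x and north as y: velocity relative to the air = (310.633, -383.599) km/h; the air relative to ground = (0.000, -45.400) km/h.
Velocity relative to ground = (310.633, -383.599) + (0.000, -45.400) = (310.633, -428.999) km/h.
Speed = |(310.633, -428.999)| = 529.654 km/h.

529.65 km/h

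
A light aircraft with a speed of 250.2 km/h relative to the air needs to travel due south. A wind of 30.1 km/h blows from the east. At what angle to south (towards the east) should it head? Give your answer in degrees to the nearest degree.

The wind pushes perpendicular to the desired track; the heading must have a component into the wind equal to 30.1 km/h: 250.2 sin θ = 30.1.
sin θ = 0.1203, so θ = 6.910°.

7°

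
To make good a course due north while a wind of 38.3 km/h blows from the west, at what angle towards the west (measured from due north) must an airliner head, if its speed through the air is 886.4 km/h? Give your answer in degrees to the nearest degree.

The wind pushes perpendicular to the desired track; the heading must have a component into the wind equal to 38.3 km/h: 886.4 sin θ = 38.3.
sin θ = 0.0432, so θ = 2.476°.

2°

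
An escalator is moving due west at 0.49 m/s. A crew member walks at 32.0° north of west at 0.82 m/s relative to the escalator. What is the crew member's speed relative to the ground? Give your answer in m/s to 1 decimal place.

1.3 m/s

Taking east as x and north as y: escalator velocity = (-0.490, 0.000) m/s; crew member velocity relative to escalator = (-0.695, 0.435) m/s.
Velocity relative to ground = (-0.490, 0.000) + (-0.695, 0.435) = (-1.185, 0.435) m/s.
Speed = |(-1.185, 0.435)| = 1.263 m/s.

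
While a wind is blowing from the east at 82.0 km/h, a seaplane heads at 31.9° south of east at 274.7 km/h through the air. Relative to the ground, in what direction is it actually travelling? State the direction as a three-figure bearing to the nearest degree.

134°

Taking east as x and north as y: velocity relative to the air = (233.213, -145.162) km/h; the air relative to ground = (-82.000, 0.000) km/h.
Velocity relative to ground = (233.213, -145.162) + (-82.000, 0.000) = (151.213, -145.162) km/h.
Bearing = atan2(151.21, -145.16) = 133.83° clockwise from north.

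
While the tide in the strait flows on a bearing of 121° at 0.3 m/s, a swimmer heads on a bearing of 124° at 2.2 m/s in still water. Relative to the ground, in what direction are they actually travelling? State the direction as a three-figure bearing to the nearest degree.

Taking east as x and north as y: velocity relative to the water = (1.824, -1.230) m/s; the water relative to ground = (0.257, -0.155) m/s.
Velocity relative to ground = (1.824, -1.230) + (0.257, -0.155) = (2.081, -1.385) m/s.
Bearing = atan2(2.08, -1.38) = 123.64° clockwise from north.

124°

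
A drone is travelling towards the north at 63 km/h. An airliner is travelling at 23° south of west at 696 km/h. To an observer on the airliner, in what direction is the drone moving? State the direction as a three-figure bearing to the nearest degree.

062°

Taking east as x and north as y: drone velocity = (0.000, 63.000) km/h; airliner velocity = (-640.671, -271.949) km/h.
Velocity of drone relative to airliner = (0.000, 63.000) − (-640.671, -271.949) = (640.671, 334.949) km/h.
Bearing = atan2(640.67, 334.95) = 62.40° clockwise from north.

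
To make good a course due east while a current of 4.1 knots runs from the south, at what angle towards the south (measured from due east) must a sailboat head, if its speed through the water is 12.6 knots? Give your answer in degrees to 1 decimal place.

The current pushes perpendicular to the desired track; the heading must have a component into the current equal to 4.1 knots: 12.6 sin θ = 4.1.
sin θ = 0.3254, so θ = 18.990°.

19.0°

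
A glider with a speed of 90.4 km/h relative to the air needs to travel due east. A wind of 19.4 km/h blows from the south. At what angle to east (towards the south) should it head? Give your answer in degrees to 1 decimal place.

12.4°

The wind pushes perpendicular to the desired track; the heading must have a component into the wind equal to 19.4 km/h: 90.4 sin θ = 19.4.
sin θ = 0.2146, so θ = 12.392°.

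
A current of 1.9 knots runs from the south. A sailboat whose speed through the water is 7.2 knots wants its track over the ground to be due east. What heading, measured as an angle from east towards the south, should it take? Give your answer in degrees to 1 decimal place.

The current pushes perpendicular to the desired track; the heading must have a component into the current equal to 1.9 knots: 7.2 sin θ = 1.9.
sin θ = 0.2639, so θ = 15.301°.

15.3°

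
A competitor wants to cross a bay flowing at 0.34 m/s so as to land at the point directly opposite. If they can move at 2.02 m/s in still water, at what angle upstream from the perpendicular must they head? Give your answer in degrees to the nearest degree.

10°

To cancel the current, the upstream component of the competitor's velocity must equal the flow: 2.02 sin θ = 0.34.
sin θ = 0.34 / 2.02 = 0.1683.
θ = arcsin(0.1683) = 9.690°.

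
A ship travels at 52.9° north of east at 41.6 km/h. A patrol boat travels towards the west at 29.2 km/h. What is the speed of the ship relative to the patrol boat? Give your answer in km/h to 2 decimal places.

63.63 km/h

Taking east as x and north as y: ship velocity = (25.093, 33.179) km/h; patrol boat velocity = (-29.200, 0.000) km/h.
Velocity of ship relative to patrol boat = (25.093, 33.179) − (-29.200, 0.000) = (54.293, 33.179) km/h.
Magnitude = |(54.293, 33.179)| = 63.629 km/h.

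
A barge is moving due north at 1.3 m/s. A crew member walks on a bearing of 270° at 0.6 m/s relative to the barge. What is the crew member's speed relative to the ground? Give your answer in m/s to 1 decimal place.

Taking east as x and north as y: barge velocity = (0.000, 1.300) m/s; crew member velocity relative to barge = (-0.600, 0.000) m/s.
Velocity relative to ground = (0.000, 1.300) + (-0.600, 0.000) = (-0.600, 1.300) m/s.
Speed = |(-0.600, 1.300)| = 1.432 m/s.

1.4 m/s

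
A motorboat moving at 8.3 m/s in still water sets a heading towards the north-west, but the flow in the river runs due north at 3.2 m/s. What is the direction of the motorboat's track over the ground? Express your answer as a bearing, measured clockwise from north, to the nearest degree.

327°

Taking east as x and north as y: velocity relative to the water = (-5.869, 5.869) m/s; the water relative to ground = (0.000, 3.200) m/s.
Velocity relative to ground = (-5.869, 5.869) + (0.000, 3.200) = (-5.869, 9.069) m/s.
Bearing = atan2(-5.87, 9.07) = 327.09° clockwise from north.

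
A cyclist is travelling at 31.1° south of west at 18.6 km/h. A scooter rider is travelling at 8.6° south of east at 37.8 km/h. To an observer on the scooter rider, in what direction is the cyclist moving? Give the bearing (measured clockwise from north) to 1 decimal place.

Taking east as x and north as y: cyclist velocity = (-15.927, -9.608) km/h; scooter rider velocity = (37.375, -5.652) km/h.
Velocity of cyclist relative to scooter rider = (-15.927, -9.608) − (37.375, -5.652) = (-53.302, -3.955) km/h.
Bearing = atan2(-53.30, -3.96) = 265.76° clockwise from north.

265.8°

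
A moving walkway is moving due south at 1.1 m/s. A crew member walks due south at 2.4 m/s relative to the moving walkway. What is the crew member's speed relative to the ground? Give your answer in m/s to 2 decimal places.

3.50 m/s

Taking east as x and north as y: moving walkway velocity = (0.000, -1.100) m/s; crew member velocity relative to moving walkway = (0.000, -2.400) m/s.
Velocity relative to ground = (0.000, -1.100) + (0.000, -2.400) = (0.000, -3.500) m/s.
Speed = |(0.000, -3.500)| = 3.500 m/s.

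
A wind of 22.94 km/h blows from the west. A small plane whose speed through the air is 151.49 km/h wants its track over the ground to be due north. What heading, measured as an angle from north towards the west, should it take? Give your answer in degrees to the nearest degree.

The wind pushes perpendicular to the desired track; the heading must have a component into the wind equal to 22.94 km/h: 151.49 sin θ = 22.94.
sin θ = 0.1514, so θ = 8.710°.

9°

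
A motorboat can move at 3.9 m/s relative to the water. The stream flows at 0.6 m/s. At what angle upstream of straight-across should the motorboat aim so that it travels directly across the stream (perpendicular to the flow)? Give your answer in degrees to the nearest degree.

9°

To cancel the current, the upstream component of the motorboat's velocity must equal the flow: 3.9 sin θ = 0.6.
sin θ = 0.6 / 3.9 = 0.1538.
θ = arcsin(0.1538) = 8.850°.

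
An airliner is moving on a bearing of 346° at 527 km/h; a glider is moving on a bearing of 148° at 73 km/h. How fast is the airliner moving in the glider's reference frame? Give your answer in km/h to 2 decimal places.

Taking east as x and north as y: airliner velocity = (-127.493, 511.346) km/h; glider velocity = (38.684, -61.908) km/h.
Velocity of airliner relative to glider = (-127.493, 511.346) − (38.684, -61.908) = (-166.177, 573.253) km/h.
Magnitude = |(-166.177, 573.253)| = 596.854 km/h.

596.85 km/h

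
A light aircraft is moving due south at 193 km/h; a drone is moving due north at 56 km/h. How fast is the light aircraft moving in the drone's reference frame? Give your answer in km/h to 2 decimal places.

Taking east as x and north as y: light aircraft velocity = (0.000, -193.000) km/h; drone velocity = (0.000, 56.000) km/h.
Velocity of light aircraft relative to drone = (0.000, -193.000) − (0.000, 56.000) = (0.000, -249.000) km/h.
Magnitude = |(0.000, -249.000)| = 249.000 km/h.

249.00 km/h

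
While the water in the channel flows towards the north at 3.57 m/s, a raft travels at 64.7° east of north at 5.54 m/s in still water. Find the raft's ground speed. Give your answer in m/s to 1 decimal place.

7.8 m/s

Taking east as x and north as y: velocity relative to the water = (5.009, 2.368) m/s; the water relative to ground = (0.000, 3.570) m/s.
Velocity relative to ground = (5.009, 2.368) + (0.000, 3.570) = (5.009, 5.938) m/s.
Speed = |(5.009, 5.938)| = 7.768 m/s.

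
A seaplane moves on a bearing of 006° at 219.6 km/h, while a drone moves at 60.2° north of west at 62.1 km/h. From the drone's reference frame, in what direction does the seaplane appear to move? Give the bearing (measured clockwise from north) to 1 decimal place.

018.1°

Taking east as x and north as y: seaplane velocity = (22.954, 218.397) km/h; drone velocity = (-30.862, 53.888) km/h.
Velocity of seaplane relative to drone = (22.954, 218.397) − (-30.862, 53.888) = (53.817, 164.509) km/h.
Bearing = atan2(53.82, 164.51) = 18.11° clockwise from north.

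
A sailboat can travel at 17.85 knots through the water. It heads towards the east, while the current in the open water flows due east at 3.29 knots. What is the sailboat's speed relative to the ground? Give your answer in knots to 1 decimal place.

Taking east as x and north as y: velocity relative to the water = (17.850, 0.000) knots; the water relative to ground = (3.290, 0.000) knots.
Velocity relative to ground = (17.850, 0.000) + (3.290, 0.000) = (21.140, 0.000) knots.
Speed = |(21.140, 0.000)| = 21.140 knots.

21.1 knots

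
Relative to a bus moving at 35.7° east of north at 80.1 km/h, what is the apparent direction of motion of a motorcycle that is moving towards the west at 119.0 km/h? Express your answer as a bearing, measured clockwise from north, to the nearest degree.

Taking east as x and north as y: motorcycle velocity = (-119.000, 0.000) km/h; bus velocity = (46.742, 65.048) km/h.
Velocity of motorcycle relative to bus = (-119.000, 0.000) − (46.742, 65.048) = (-165.742, -65.048) km/h.
Bearing = atan2(-165.74, -65.05) = 248.57° clockwise from north.

249°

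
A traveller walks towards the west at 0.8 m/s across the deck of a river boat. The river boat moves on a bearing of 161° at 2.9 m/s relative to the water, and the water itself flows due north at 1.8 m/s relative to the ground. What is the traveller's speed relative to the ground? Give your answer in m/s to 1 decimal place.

1.0 m/s

In east/north components (m/s): traveller relative to river boat = (-0.800, 0.000); river boat relative to water = (0.944, -2.742); water relative to ground = (0.000, 1.800).
Sum = (0.144, -0.942) m/s.
Speed = |(0.144, -0.942)| = 0.953 m/s.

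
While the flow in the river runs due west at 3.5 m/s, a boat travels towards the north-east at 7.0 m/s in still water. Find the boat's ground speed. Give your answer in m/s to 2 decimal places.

Taking east as x and north as y: velocity relative to the water = (4.950, 4.950) m/s; the water relative to ground = (-3.500, 0.000) m/s.
Velocity relative to ground = (4.950, 4.950) + (-3.500, 0.000) = (1.450, 4.950) m/s.
Speed = |(1.450, 4.950)| = 5.158 m/s.

5.16 m/s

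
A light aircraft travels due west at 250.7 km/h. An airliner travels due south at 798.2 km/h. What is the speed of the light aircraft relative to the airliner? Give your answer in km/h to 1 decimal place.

Taking east as x and north as y: light aircraft velocity = (-250.700, 0.000) km/h; airliner velocity = (0.000, -798.200) km/h.
Velocity of light aircraft relative to airliner = (-250.700, 0.000) − (0.000, -798.200) = (-250.700, 798.200) km/h.
Magnitude = |(-250.700, 798.200)| = 836.644 km/h.

836.6 km/h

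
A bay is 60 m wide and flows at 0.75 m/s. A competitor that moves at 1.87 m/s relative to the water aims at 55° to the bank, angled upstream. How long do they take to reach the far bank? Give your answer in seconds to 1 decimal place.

The component of the competitor's velocity perpendicular to the bank is 1.87 × sin 55° = 1.532 m/s.
Only the cross-stream component determines the crossing time; the current contributes nothing perpendicular to the bank.
Time = 60 / 1.532 = 39.169 s.

39.2 s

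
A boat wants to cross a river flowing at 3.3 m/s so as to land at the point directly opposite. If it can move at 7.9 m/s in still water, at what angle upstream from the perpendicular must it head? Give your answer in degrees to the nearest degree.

To cancel the current, the upstream component of the boat's velocity must equal the flow: 7.9 sin θ = 3.3.
sin θ = 3.3 / 7.9 = 0.4177.
θ = arcsin(0.4177) = 24.691°.

25°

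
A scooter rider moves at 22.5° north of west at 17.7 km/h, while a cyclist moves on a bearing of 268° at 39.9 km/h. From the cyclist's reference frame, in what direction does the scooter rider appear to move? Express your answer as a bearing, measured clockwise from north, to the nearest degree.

071°

Taking east as x and north as y: scooter rider velocity = (-16.353, 6.773) km/h; cyclist velocity = (-39.876, -1.392) km/h.
Velocity of scooter rider relative to cyclist = (-16.353, 6.773) − (-39.876, -1.392) = (23.523, 8.166) km/h.
Bearing = atan2(23.52, 8.17) = 70.86° clockwise from north.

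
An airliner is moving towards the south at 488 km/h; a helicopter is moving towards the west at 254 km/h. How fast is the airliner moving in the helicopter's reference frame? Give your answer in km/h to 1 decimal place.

Taking east as x and north as y: airliner velocity = (0.000, -488.000) km/h; helicopter velocity = (-254.000, 0.000) km/h.
Velocity of airliner relative to helicopter = (0.000, -488.000) − (-254.000, 0.000) = (254.000, -488.000) km/h.
Magnitude = |(254.000, -488.000)| = 550.145 km/h.

550.1 km/h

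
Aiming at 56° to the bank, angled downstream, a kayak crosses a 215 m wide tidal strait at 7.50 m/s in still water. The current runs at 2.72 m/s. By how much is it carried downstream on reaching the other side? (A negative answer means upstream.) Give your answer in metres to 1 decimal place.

Perpendicular speed = 6.218 m/s; crossing time = 215 / 6.218 = 34.578 s.
Net downstream speed = 6.914 m/s.
Drift = 6.914 × 34.578 = 239.072 m (downstream).

239.1 m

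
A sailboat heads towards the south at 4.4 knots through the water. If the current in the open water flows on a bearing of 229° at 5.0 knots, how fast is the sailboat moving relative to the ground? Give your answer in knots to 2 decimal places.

Taking east as x and north as y: velocity relative to the water = (0.000, -4.400) knots; the water relative to ground = (-3.774, -3.280) knots.
Velocity relative to ground = (0.000, -4.400) + (-3.774, -3.280) = (-3.774, -7.680) knots.
Speed = |(-3.774, -7.680)| = 8.557 knots.

8.56 knots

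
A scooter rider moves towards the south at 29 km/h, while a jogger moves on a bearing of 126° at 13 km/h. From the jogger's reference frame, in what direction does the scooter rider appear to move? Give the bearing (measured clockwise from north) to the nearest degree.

Taking east as x and north as y: scooter rider velocity = (0.000, -29.000) km/h; jogger velocity = (10.517, -7.641) km/h.
Velocity of scooter rider relative to jogger = (0.000, -29.000) − (10.517, -7.641) = (-10.517, -21.359) km/h.
Bearing = atan2(-10.52, -21.36) = 206.22° clockwise from north.

206°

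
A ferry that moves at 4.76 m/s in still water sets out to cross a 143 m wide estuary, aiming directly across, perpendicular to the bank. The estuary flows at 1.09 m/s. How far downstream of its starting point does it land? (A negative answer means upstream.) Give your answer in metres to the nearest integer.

Perpendicular speed = 4.760 m/s; crossing time = 143 / 4.760 = 30.042 s.
Net downstream speed = 1.090 m/s.
Drift = 1.090 × 30.042 = 32.746 m (downstream).

33 m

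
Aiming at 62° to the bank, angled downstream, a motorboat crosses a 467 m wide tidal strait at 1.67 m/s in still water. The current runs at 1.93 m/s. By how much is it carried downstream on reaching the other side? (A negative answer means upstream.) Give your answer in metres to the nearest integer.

Perpendicular speed = 1.475 m/s; crossing time = 467 / 1.475 = 316.713 s.
Net downstream speed = 2.714 m/s.
Drift = 2.714 × 316.713 = 859.564 m (downstream).

860 m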